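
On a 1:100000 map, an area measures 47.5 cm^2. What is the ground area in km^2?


ground_area = 47.5 * (100000/100)^2 = 47500000.0 m^2 = 47.5 km^2

47.5 km^2


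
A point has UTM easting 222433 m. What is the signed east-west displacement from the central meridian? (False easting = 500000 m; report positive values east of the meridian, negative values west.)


displacement = 222433 - 500000 = -277567 m

-277567 m


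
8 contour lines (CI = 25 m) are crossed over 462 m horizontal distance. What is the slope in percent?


elevation change = 8 * 25 = 200 m
slope = 200 / 462 * 100 = 43.3%

43.3%


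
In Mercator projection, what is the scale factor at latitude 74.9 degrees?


SF = 1 / cos(74.9) = 1 / 0.260505 = 3.839

3.839


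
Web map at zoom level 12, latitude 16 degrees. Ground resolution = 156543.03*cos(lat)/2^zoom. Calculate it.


res = 156543.03 * cos(16) / 2^12 = 156543.03 * 0.9612617 / 4096 = 36.74 m/pixel

36.74 m/pixel


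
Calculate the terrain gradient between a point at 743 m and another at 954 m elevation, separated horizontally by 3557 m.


gradient = (954 - 743) / 3557 = 211 / 3557 = 0.0593

0.0593


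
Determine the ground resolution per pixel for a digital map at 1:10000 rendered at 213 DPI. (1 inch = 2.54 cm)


pixel_cm = 2.54 / 213 ≈ 0.011925 cm
ground = pixel_cm * 10000 / 100 = 2.54 * 10000 / (213 * 100) = 25400 / 21300 ≈ 1.19 m

1.19 m


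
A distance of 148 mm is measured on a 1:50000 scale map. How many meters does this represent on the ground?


ground = 148 mm * 50000 / 1000 = 7400.0 m

7400.0 m


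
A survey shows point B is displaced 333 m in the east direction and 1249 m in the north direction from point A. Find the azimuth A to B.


az = atan2(333, 1249) = 14.9 deg
adjusted to 0-360: 14.9 degrees

14.9 degrees


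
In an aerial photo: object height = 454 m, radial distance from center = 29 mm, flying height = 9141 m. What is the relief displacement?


d = h * r / H = 454 * 29 / 9141 = 1.44 mm

1.44 mm


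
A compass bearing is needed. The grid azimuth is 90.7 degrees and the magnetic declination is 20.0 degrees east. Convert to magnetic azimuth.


magnetic azimuth = grid azimuth - declination (east +ve)
mag_az = 90.7 - 20.0 = 70.7 degrees

70.7 degrees


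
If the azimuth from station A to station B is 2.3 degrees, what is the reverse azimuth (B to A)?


back azimuth = (2.3 + 180) mod 360 = 182.3 degrees

182.3 degrees


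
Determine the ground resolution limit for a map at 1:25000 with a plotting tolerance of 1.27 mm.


ground = 1.27 mm * 25000 / 1000 = 31.75 m

31.75 m


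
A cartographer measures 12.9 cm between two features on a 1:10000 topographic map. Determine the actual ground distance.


ground = 12.9 cm * 10000 / 100 = 1290.0 m = 1.29 km

1.29 km


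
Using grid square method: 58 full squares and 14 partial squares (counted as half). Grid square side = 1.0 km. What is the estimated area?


effective squares = 58 + 14 * 0.5 = 65.0
area = 65.0 * 1.0 = 65.0 km^2

65.0 km^2


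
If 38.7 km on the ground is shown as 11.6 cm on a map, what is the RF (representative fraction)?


ground = 38.7 km = 3870000 cm; RF denominator = ground / map = 3870000 / 11.6 ≈ 333621; RF = 1:333621

1:333621


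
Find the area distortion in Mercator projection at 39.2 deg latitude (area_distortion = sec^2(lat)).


area_distortion = 1/cos^2(39.2) = 1.665

1.665


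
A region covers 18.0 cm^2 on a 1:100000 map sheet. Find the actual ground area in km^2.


ground_area = 18.0 * (100000/100)^2 = 18000000.0 m^2 = 18.0 km^2

18.0 km^2


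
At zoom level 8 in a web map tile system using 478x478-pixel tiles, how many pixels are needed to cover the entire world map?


tiles per axis = 2^8 = 256
total tiles = 256^2 = 65536
pixels per axis = 256 * 478 = 122368
total pixels = 122368^2 = 14973927424

14973927424 pixels


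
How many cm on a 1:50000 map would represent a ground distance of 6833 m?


map_cm = 6833 * 100 / 50000 = 13.666 cm ≈ 13.67 cm

13.67 cm


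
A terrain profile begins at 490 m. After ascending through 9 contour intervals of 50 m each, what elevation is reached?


elevation = 490 + 9 * 50 = 940 m

940 m


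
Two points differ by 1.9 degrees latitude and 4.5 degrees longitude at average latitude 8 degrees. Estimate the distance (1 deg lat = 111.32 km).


dlat_km = 1.9 * 111.32 = 211.508
dlon_km = 4.5 * 111.32 * cos(8) ≈ 496.065
dist = sqrt(211.508^2 + 496.065^2) ≈ 539.3 km

539.3 km


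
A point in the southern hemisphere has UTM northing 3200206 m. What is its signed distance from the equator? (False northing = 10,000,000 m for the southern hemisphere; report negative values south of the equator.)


For southern: actual = 3200206 - 10000000 = -6799794 m

-6799794 m


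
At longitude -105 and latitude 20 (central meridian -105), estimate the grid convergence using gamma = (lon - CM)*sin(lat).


gamma = (-105 - -105) * sin(20) = 0 * 0.34202 = 0.0 degrees

0.0 degrees


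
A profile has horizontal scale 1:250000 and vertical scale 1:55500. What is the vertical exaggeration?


VE = horizontal_scale / vertical_scale = 250000 / 55500 ≈ 4.5

4.5x


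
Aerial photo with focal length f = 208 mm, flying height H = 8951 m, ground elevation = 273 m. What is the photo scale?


scale = f / (H - h) = 208 mm / 8678 m = 208 / 8678000 = 1:41721

1:41721


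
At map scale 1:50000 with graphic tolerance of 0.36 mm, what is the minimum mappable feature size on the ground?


ground = 0.36 mm * 50000 / 1000 = 18.0 m

18.0 m


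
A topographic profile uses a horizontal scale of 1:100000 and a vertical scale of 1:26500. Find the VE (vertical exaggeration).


VE = horizontal_scale / vertical_scale = 100000 / 26500 ≈ 3.8

3.8x


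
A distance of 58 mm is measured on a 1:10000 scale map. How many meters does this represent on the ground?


ground = 58 mm * 10000 / 1000 = 580.0 m

580.0 m


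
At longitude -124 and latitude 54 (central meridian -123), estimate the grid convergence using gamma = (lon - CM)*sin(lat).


gamma = (-124 - -123) * sin(54) = -1 * 0.809017 = -0.809 degrees

-0.809 degrees


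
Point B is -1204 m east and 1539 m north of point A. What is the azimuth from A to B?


az = atan2(-1204, 1539) = -38.0 deg
adjusted to 0-360: 322.0 degrees

322.0 degrees


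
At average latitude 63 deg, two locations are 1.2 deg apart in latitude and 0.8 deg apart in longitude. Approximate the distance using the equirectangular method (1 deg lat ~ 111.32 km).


dlat_km = 1.2 * 111.32 = 133.584
dlon_km = 0.8 * 111.32 * cos(63) ≈ 40.431
dist = sqrt(133.584^2 + 40.431^2) ≈ 139.6 km

139.6 km


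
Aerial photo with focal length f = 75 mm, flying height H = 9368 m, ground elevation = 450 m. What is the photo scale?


scale = f / (H - h) = 75 mm / 8918 m = 75 / 8918000 = 1:118907

1:118907


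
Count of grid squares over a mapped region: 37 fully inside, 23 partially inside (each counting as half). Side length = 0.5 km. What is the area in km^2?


effective squares = 37 + 23 * 0.5 = 48.5
area = 48.5 * 0.25 = 12.125 km^2

12.125 km^2


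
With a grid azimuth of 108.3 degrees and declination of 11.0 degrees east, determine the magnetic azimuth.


magnetic azimuth = grid azimuth - declination (east +ve)
mag_az = 108.3 - 11.0 = 97.3 degrees

97.3 degrees


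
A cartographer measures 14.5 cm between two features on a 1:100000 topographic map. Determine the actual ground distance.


ground = 14.5 cm * 100000 / 100 = 14500.0 m = 14.5 km

14.5 km


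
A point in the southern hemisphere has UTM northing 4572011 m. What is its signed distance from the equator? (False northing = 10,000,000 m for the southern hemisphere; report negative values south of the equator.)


For southern: actual = 4572011 - 10000000 = -5427989 m

-5427989 m


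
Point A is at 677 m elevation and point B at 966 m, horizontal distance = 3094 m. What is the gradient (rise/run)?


gradient = (966 - 677) / 3094 = 289 / 3094 = 0.0934

0.0934


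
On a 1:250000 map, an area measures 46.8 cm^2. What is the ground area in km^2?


ground_area = 46.8 * (250000/100)^2 = 292500000.0 m^2 = 292.5 km^2

292.5 km^2


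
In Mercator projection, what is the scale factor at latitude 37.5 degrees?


SF = 1 / cos(37.5) = 1 / 0.793353 = 1.26

1.26


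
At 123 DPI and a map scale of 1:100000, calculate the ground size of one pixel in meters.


pixel_cm = 2.54 / 123 ≈ 0.02065 cm
ground = pixel_cm * 100000 / 100 = 2.54 * 100000 / (123 * 100) = 254000 / 12300 ≈ 20.65 m

20.65 m


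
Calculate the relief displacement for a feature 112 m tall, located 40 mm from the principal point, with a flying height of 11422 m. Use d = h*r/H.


d = h * r / H = 112 * 40 / 11422 = 0.39 mm

0.39 mm


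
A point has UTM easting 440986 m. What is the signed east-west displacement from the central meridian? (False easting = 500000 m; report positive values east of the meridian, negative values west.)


displacement = 440986 - 500000 = -59014 m

-59014 m


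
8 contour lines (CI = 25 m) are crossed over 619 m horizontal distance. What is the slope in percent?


elevation change = 8 * 25 = 200 m
slope = 200 / 619 * 100 = 32.3%

32.3%


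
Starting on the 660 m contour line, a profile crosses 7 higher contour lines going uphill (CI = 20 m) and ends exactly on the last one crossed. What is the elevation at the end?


elevation = 660 + 7 * 20 = 800 m

800 m


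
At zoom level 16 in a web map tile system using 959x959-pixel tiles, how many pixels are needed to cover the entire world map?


tiles per axis = 2^16 = 65536
total tiles = 65536^2 = 4294967296
pixels per axis = 65536 * 959 = 62849024
total pixels = 62849024^2 = 3949999817752576

3949999817752576 pixels


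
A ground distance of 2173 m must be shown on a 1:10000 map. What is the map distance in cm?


map_cm = 2173 * 100 / 10000 = 21.73 cm

21.73 cm


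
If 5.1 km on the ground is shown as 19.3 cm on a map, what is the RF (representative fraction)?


ground = 5.1 km = 510000 cm; RF denominator = ground / map = 510000 / 19.3 ≈ 26425; RF = 1:26425

1:26425


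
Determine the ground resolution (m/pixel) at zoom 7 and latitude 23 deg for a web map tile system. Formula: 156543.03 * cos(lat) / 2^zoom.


res = 156543.03 * cos(23) / 2^7 = 156543.03 * 0.92050485 / 128 = 1125.77 m/pixel

1125.77 m/pixel


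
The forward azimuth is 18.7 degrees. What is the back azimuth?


back azimuth = (18.7 + 180) mod 360 = 198.7 degrees

198.7 degrees


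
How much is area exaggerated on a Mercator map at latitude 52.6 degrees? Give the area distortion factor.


area_distortion = 1/cos^2(52.6) = 2.711

2.711


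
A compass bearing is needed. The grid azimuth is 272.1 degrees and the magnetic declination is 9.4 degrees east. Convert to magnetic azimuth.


magnetic azimuth = grid azimuth - declination (east +ve)
mag_az = 272.1 - 9.4 = 262.7 degrees

262.7 degrees


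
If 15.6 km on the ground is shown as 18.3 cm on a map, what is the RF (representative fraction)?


ground = 15.6 km = 1560000 cm; RF denominator = ground / map = 1560000 / 18.3 ≈ 85246; RF = 1:85246

1:85246


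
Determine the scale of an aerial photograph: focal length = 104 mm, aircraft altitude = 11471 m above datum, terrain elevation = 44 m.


scale = f / (H - h) = 104 mm / 11427 m = 104 / 11427000 = 1:109875

1:109875


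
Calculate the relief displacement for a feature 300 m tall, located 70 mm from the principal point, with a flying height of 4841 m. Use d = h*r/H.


d = h * r / H = 300 * 70 / 4841 = 4.34 mm

4.34 mm


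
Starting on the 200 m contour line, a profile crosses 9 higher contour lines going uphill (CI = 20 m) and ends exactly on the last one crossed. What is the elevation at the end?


elevation = 200 + 9 * 20 = 380 m

380 m


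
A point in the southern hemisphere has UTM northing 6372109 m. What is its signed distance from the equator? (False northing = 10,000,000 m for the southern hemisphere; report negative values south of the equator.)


For southern: actual = 6372109 - 10000000 = -3627891 m

-3627891 m


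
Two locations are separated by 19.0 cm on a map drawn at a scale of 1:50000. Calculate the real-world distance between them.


ground = 19.0 cm * 50000 / 100 = 9500.0 m = 9.5 km

9.5 km


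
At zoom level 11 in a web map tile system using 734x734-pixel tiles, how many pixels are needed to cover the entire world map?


tiles per axis = 2^11 = 2048
total tiles = 2048^2 = 4194304
pixels per axis = 2048 * 734 = 1503232
total pixels = 1503232^2 = 2259706445824

2259706445824 pixels


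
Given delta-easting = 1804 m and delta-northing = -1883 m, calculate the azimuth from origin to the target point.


az = atan2(1804, -1883) = 136.2 deg
adjusted to 0-360: 136.2 degrees

136.2 degrees


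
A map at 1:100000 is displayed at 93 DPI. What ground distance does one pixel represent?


pixel_cm = 2.54 / 93 ≈ 0.027312 cm
ground = pixel_cm * 100000 / 100 = 2.54 * 100000 / (93 * 100) = 254000 / 9300 ≈ 27.31 m

27.31 m


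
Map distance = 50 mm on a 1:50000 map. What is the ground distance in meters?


ground = 50 mm * 50000 / 1000 = 2500.0 m

2500.0 m


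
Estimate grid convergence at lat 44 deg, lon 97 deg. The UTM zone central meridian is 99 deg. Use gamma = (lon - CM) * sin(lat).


gamma = (97 - 99) * sin(44) = -2 * 0.694658 = -1.389 degrees

-1.389 degrees


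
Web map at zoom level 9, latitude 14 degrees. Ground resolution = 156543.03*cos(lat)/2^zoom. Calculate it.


res = 156543.03 * cos(14) / 2^9 = 156543.03 * 0.97029573 / 512 = 296.67 m/pixel

296.67 m/pixel


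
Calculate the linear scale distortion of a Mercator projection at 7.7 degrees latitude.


SF = 1 / cos(7.7) = 1 / 0.990983 = 1.009

1.009


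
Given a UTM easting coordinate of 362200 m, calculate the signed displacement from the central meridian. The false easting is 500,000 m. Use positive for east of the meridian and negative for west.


displacement = 362200 - 500000 = -137800 m

-137800 m


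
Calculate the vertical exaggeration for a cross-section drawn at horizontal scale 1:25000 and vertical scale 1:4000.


VE = horizontal_scale / vertical_scale = 25000 / 4000 = 6.25

6.25x


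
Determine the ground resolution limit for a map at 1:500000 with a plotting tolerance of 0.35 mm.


ground = 0.35 mm * 500000 / 1000 = 175.0 m

175.0 m


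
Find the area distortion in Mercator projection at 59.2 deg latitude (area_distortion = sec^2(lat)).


area_distortion = 1/cos^2(59.2) = 3.814

3.814


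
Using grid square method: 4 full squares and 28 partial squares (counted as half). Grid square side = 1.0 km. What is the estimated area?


effective squares = 4 + 28 * 0.5 = 18.0
area = 18.0 * 1.0 = 18.0 km^2

18.0 km^2


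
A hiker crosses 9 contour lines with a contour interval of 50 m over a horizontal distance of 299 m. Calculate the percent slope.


elevation change = 9 * 50 = 450 m
slope = 450 / 299 * 100 = 150.5%

150.5%


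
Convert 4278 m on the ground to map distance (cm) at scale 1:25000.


map_cm = 4278 * 100 / 25000 = 17.112 cm ≈ 17.11 cm

17.11 cm


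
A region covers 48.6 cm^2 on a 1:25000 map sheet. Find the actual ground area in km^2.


ground_area = 48.6 * (25000/100)^2 = 3037500.0 m^2 = 3.0375 km^2 ≈ 3.038 km^2

3.038 km^2


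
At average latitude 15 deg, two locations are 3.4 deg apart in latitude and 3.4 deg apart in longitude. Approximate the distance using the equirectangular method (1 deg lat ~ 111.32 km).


dlat_km = 3.4 * 111.32 = 378.488
dlon_km = 3.4 * 111.32 * cos(15) ≈ 365.591
dist = sqrt(378.488^2 + 365.591^2) ≈ 526.2 km

526.2 km


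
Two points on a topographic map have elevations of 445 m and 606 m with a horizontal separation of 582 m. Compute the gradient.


gradient = (606 - 445) / 582 = 161 / 582 = 0.2766

0.2766


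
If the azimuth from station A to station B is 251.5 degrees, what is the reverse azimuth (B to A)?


back azimuth = (251.5 + 180) mod 360 = 71.5 degrees

71.5 degrees


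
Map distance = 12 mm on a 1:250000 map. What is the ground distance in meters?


ground = 12 mm * 250000 / 1000 = 3000.0 m

3000.0 m


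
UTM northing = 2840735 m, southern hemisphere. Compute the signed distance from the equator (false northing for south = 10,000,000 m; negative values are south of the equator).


For southern: actual = 2840735 - 10000000 = -7159265 m

-7159265 m


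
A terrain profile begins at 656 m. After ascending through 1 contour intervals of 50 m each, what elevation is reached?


elevation = 656 + 1 * 50 = 706 m

706 m


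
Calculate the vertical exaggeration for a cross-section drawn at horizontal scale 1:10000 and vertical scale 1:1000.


VE = horizontal_scale / vertical_scale = 10000 / 1000 = 10.0

10.0x


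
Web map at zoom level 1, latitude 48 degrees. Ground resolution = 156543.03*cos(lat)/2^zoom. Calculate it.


res = 156543.03 * cos(48) / 2^1 = 156543.03 * 0.66913061 / 2 = 52373.87 m/pixel

52373.87 m/pixel


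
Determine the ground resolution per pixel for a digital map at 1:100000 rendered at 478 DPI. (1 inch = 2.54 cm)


pixel_cm = 2.54 / 478 ≈ 0.005314 cm
ground = pixel_cm * 100000 / 100 = 2.54 * 100000 / (478 * 100) = 254000 / 47800 ≈ 5.31 m

5.31 m


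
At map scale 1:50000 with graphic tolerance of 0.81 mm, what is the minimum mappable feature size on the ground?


ground = 0.81 mm * 50000 / 1000 = 40.5 m

40.5 m


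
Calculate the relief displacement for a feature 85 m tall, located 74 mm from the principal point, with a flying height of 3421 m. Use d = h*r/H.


d = h * r / H = 85 * 74 / 3421 = 1.84 mm

1.84 mm


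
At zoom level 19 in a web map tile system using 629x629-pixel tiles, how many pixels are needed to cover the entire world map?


tiles per axis = 2^19 = 524288
total tiles = 524288^2 = 274877906944
pixels per axis = 524288 * 629 = 329777152
total pixels = 329777152^2 = 108752969981231104

108752969981231104 pixels


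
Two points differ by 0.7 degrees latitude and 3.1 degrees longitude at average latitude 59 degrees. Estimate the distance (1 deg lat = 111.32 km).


dlat_km = 0.7 * 111.32 = 77.924
dlon_km = 3.1 * 111.32 * cos(59) ≈ 177.736
dist = sqrt(77.924^2 + 177.736^2) ≈ 194.1 km

194.1 km


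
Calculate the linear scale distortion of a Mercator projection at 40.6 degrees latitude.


SF = 1 / cos(40.6) = 1 / 0.759271 = 1.317

1.317


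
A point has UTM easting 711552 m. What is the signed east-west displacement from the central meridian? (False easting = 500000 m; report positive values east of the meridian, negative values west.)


displacement = 711552 - 500000 = 211552 m

211552 m


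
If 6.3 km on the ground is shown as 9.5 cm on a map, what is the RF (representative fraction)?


ground = 6.3 km = 630000 cm; RF denominator = ground / map = 630000 / 9.5 ≈ 66316; RF = 1:66316

1:66316


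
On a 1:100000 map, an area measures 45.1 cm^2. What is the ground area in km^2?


ground_area = 45.1 * (100000/100)^2 = 45100000.0 m^2 = 45.1 km^2

45.1 km^2


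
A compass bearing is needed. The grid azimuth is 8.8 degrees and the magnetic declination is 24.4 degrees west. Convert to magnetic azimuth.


magnetic azimuth = grid azimuth - declination (east +ve)
mag_az = 8.8 - -24.4 = 33.2 degrees

33.2 degrees


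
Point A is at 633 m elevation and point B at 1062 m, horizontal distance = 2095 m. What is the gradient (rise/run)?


gradient = (1062 - 633) / 2095 = 429 / 2095 = 0.2048

0.2048


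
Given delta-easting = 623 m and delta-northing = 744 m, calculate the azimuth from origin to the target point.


az = atan2(623, 744) = 39.9 deg
adjusted to 0-360: 39.9 degrees

39.9 degrees


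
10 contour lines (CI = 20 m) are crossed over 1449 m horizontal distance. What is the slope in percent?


elevation change = 10 * 20 = 200 m
slope = 200 / 1449 * 100 = 13.8%

13.8%


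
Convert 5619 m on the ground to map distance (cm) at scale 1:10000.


map_cm = 5619 * 100 / 10000 = 56.19 cm

56.19 cm


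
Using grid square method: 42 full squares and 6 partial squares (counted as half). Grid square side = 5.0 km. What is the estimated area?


effective squares = 42 + 6 * 0.5 = 45.0
area = 45.0 * 25.0 = 1125.0 km^2

1125.0 km^2


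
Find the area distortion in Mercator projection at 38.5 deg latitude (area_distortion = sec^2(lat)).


area_distortion = 1/cos^2(38.5) = 1.633

1.633


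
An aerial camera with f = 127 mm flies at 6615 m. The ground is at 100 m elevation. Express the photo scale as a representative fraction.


scale = f / (H - h) = 127 mm / 6515 m = 127 / 6515000 = 1:51299

1:51299


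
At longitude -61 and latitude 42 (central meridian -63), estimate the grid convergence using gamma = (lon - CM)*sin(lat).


gamma = (-61 - -63) * sin(42) = 2 * 0.669131 = 1.338 degrees

1.338 degrees


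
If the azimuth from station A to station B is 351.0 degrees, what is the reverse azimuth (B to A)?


back azimuth = (351.0 + 180) mod 360 = 171.0 degrees

171.0 degrees


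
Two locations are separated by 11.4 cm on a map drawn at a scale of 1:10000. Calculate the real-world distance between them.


ground = 11.4 cm * 10000 / 100 = 1140.0 m = 1.14 km

1.14 km


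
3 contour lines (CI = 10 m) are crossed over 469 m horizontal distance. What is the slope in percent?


elevation change = 3 * 10 = 30 m
slope = 30 / 469 * 100 = 6.4%

6.4%


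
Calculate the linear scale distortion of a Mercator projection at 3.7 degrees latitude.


SF = 1 / cos(3.7) = 1 / 0.997916 = 1.002

1.002


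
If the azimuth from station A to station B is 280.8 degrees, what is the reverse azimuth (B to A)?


back azimuth = (280.8 + 180) mod 360 = 100.8 degrees

100.8 degrees


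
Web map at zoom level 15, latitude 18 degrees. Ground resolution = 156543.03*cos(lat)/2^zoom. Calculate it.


res = 156543.03 * cos(18) / 2^15 = 156543.03 * 0.95105652 / 32768 = 4.54 m/pixel

4.54 m/pixel


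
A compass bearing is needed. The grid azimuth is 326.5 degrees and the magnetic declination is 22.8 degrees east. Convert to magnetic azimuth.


magnetic azimuth = grid azimuth - declination (east +ve)
mag_az = 326.5 - 22.8 = 303.7 degrees

303.7 degrees


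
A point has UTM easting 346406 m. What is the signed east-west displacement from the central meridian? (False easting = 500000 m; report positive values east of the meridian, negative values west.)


displacement = 346406 - 500000 = -153594 m

-153594 m


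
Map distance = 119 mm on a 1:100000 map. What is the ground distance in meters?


ground = 119 mm * 100000 / 1000 = 11900.0 m

11900.0 m


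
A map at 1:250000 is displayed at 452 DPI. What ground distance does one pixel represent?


pixel_cm = 2.54 / 452 ≈ 0.005619 cm
ground = pixel_cm * 250000 / 100 = 2.54 * 250000 / (452 * 100) = 635000 / 45200 ≈ 14.05 m

14.05 m


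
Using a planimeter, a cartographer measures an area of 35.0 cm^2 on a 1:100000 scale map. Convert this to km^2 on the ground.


ground_area = 35.0 * (100000/100)^2 = 35000000.0 m^2 = 35.0 km^2

35.0 km^2


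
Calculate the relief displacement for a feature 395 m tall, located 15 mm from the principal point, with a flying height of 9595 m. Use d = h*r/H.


d = h * r / H = 395 * 15 / 9595 = 0.62 mm

0.62 mm


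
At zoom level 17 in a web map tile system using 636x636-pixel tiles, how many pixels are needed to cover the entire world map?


tiles per axis = 2^17 = 131072
total tiles = 131072^2 = 17179869184
pixels per axis = 131072 * 636 = 83361792
total pixels = 83361792^2 = 6949188365451264

6949188365451264 pixels


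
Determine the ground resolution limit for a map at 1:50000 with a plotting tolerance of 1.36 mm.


ground = 1.36 mm * 50000 / 1000 = 68.0 m

68.0 m


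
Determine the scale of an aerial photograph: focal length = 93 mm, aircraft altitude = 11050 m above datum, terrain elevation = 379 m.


scale = f / (H - h) = 93 mm / 10671 m = 93 / 10671000 = 1:114742

1:114742


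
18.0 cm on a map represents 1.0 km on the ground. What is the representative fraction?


ground = 1.0 km = 100000 cm; RF denominator = ground / map = 100000 / 18.0 ≈ 5556; RF = 1:5556

1:5556


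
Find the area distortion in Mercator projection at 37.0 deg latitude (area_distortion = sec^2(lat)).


area_distortion = 1/cos^2(37.0) = 1.568

1.568


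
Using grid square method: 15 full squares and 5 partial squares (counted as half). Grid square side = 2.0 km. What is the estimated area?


effective squares = 15 + 5 * 0.5 = 17.5
area = 17.5 * 4.0 = 70.0 km^2

70.0 km^2


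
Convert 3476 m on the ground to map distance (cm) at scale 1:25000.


map_cm = 3476 * 100 / 25000 = 13.904 cm ≈ 13.9 cm

13.9 cm


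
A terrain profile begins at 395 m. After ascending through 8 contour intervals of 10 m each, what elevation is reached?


elevation = 395 + 8 * 10 = 475 m

475 m


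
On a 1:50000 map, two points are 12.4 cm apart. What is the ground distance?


ground = 12.4 cm * 50000 / 100 = 6200.0 m = 6.2 km

6.2 km


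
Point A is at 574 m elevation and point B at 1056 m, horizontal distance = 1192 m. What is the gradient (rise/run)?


gradient = (1056 - 574) / 1192 = 482 / 1192 = 0.4044

0.4044


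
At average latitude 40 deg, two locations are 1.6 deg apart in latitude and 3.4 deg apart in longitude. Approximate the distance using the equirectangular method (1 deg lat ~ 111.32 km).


dlat_km = 1.6 * 111.32 = 178.112
dlon_km = 3.4 * 111.32 * cos(40) ≈ 289.939
dist = sqrt(178.112^2 + 289.939^2) ≈ 340.3 km

340.3 km


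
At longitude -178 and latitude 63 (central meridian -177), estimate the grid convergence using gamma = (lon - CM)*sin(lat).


gamma = (-178 - -177) * sin(63) = -1 * 0.891007 = -0.891 degrees

-0.891 degrees


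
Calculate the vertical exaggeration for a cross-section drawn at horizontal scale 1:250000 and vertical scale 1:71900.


VE = horizontal_scale / vertical_scale = 250000 / 71900 ≈ 3.5

3.5x


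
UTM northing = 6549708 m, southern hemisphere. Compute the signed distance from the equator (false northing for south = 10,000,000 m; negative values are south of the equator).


For southern: actual = 6549708 - 10000000 = -3450292 m

-3450292 m


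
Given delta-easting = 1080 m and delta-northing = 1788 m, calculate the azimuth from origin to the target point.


az = atan2(1080, 1788) = 31.1 deg
adjusted to 0-360: 31.1 degrees

31.1 degrees


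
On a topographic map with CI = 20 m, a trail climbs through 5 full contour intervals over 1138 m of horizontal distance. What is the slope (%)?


elevation change = 5 * 20 = 100 m
slope = 100 / 1138 * 100 = 8.8%

8.8%


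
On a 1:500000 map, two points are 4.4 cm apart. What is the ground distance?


ground = 4.4 cm * 500000 / 100 = 22000.0 m = 22.0 km

22.0 km


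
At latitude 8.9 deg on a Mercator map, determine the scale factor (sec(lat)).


SF = 1 / cos(8.9) = 1 / 0.98796 = 1.012

1.012


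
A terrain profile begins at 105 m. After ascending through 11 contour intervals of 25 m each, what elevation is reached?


elevation = 105 + 11 * 25 = 380 m

380 m


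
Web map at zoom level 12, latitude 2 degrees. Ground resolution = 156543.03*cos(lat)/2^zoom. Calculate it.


res = 156543.03 * cos(2) / 2^12 = 156543.03 * 0.99939083 / 4096 = 38.2 m/pixel

38.2 m/pixel


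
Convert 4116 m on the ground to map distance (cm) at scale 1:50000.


map_cm = 4116 * 100 / 50000 = 8.232 cm ≈ 8.23 cm

8.23 cm


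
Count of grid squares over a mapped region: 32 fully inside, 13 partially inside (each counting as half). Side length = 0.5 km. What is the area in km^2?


effective squares = 32 + 13 * 0.5 = 38.5
area = 38.5 * 0.25 = 9.625 km^2

9.625 km^2


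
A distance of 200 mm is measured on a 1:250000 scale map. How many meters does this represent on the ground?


ground = 200 mm * 250000 / 1000 = 50000.0 m

50000.0 m


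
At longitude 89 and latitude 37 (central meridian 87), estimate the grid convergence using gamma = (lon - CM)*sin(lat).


gamma = (89 - 87) * sin(37) = 2 * 0.601815 = 1.204 degrees

1.204 degrees


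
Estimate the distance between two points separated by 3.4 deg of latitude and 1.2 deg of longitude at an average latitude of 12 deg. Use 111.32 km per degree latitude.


dlat_km = 3.4 * 111.32 = 378.488
dlon_km = 1.2 * 111.32 * cos(12) ≈ 130.665
dist = sqrt(378.488^2 + 130.665^2) ≈ 400.4 km

400.4 km


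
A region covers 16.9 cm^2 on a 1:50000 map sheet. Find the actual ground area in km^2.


ground_area = 16.9 * (50000/100)^2 = 4225000.0 m^2 = 4.225 km^2

4.225 km^2


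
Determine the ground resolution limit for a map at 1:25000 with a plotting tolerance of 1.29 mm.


ground = 1.29 mm * 25000 / 1000 = 32.25 m

32.25 m


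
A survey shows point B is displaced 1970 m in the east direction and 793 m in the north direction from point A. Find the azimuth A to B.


az = atan2(1970, 793) = 68.1 deg
adjusted to 0-360: 68.1 degrees

68.1 degrees


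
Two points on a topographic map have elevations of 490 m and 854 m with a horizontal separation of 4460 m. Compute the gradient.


gradient = (854 - 490) / 4460 = 364 / 4460 = 0.0816

0.0816


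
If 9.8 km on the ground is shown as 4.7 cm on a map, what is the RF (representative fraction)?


ground = 9.8 km = 980000 cm; RF denominator = ground / map = 980000 / 4.7 ≈ 208511; RF = 1:208511

1:208511


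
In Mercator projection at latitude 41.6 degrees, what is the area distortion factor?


area_distortion = 1/cos^2(41.6) = 1.788

1.788


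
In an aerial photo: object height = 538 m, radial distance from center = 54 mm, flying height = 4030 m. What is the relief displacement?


d = h * r / H = 538 * 54 / 4030 = 7.21 mm

7.21 mm


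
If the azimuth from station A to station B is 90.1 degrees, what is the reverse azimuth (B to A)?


back azimuth = (90.1 + 180) mod 360 = 270.1 degrees

270.1 degrees


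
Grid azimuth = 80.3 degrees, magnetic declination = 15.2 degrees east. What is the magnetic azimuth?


magnetic azimuth = grid azimuth - declination (east +ve)
mag_az = 80.3 - 15.2 = 65.1 degrees

65.1 degrees


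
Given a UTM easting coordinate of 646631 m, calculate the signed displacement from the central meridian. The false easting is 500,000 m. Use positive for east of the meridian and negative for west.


displacement = 646631 - 500000 = 146631 m

146631 m


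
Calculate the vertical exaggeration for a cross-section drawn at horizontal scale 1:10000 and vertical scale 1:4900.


VE = horizontal_scale / vertical_scale = 10000 / 4900 ≈ 2.0

2.0x


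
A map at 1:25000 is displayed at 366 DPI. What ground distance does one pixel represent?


pixel_cm = 2.54 / 366 ≈ 0.00694 cm
ground = pixel_cm * 25000 / 100 = 2.54 * 25000 / (366 * 100) = 63500 / 36600 ≈ 1.73 m

1.73 m


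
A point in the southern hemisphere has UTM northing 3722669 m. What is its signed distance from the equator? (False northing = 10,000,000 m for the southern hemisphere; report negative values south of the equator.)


For southern: actual = 3722669 - 10000000 = -6277331 m

-6277331 m


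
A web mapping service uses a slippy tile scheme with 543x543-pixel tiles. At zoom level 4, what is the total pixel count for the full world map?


tiles per axis = 2^4 = 16
total tiles = 16^2 = 256
pixels per axis = 16 * 543 = 8688
total pixels = 8688^2 = 75481344

75481344 pixels


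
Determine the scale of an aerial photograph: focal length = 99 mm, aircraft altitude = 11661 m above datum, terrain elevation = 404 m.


scale = f / (H - h) = 99 mm / 11257 m = 99 / 11257000 = 1:113707

1:113707


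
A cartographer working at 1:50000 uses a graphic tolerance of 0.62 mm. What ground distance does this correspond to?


ground = 0.62 mm * 50000 / 1000 = 31.0 m

31.0 m


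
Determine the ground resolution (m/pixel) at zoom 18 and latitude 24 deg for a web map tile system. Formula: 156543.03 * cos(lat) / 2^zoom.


res = 156543.03 * cos(24) / 2^18 = 156543.03 * 0.91354546 / 262144 = 0.55 m/pixel

0.55 m/pixel


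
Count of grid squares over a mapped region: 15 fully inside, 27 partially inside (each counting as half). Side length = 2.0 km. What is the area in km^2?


effective squares = 15 + 27 * 0.5 = 28.5
area = 28.5 * 4.0 = 114.0 km^2

114.0 km^2


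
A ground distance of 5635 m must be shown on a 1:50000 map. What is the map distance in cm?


map_cm = 5635 * 100 / 50000 = 11.27 cm

11.27 cm


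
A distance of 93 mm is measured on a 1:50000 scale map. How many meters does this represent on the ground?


ground = 93 mm * 50000 / 1000 = 4650.0 m

4650.0 m


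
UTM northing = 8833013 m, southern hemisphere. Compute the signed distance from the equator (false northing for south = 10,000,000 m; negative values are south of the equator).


For southern: actual = 8833013 - 10000000 = -1166987 m

-1166987 m


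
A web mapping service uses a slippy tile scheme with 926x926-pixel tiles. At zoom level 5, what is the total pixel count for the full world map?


tiles per axis = 2^5 = 32
total tiles = 32^2 = 1024
pixels per axis = 32 * 926 = 29632
total pixels = 29632^2 = 878055424

878055424 pixels


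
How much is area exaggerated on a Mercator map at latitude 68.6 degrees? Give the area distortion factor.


area_distortion = 1/cos^2(68.6) = 7.511

7.511


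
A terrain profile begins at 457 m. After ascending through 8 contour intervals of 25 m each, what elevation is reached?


elevation = 457 + 8 * 25 = 657 m

657 m


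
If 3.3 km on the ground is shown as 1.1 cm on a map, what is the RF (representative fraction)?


ground = 3.3 km = 330000 cm; RF denominator = ground / map = 330000 / 1.1 = 300000; RF = 1:300000

1:300000


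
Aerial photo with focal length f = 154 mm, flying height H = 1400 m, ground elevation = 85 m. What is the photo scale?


scale = f / (H - h) = 154 mm / 1315 m = 154 / 1315000 = 1:8539

1:8539


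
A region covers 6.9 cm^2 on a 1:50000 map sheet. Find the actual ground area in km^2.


ground_area = 6.9 * (50000/100)^2 = 1725000.0 m^2 = 1.725 km^2

1.725 km^2


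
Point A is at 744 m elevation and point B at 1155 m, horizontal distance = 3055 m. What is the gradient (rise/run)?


gradient = (1155 - 744) / 3055 = 411 / 3055 = 0.1345

0.1345


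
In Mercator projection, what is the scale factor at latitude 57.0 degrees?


SF = 1 / cos(57.0) = 1 / 0.544639 = 1.836

1.836


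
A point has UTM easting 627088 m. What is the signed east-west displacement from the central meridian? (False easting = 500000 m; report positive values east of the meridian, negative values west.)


displacement = 627088 - 500000 = 127088 m

127088 m


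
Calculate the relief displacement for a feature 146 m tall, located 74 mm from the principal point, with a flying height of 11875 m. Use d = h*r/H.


d = h * r / H = 146 * 74 / 11875 = 0.91 mm

0.91 mm


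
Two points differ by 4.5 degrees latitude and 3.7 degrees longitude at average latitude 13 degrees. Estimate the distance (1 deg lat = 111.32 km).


dlat_km = 4.5 * 111.32 = 500.94
dlon_km = 3.7 * 111.32 * cos(13) ≈ 401.327
dist = sqrt(500.94^2 + 401.327^2) ≈ 641.9 km

641.9 km


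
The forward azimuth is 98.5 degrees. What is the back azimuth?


back azimuth = (98.5 + 180) mod 360 = 278.5 degrees

278.5 degrees


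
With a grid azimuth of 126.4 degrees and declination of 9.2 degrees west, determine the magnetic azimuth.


magnetic azimuth = grid azimuth - declination (east +ve)
mag_az = 126.4 - -9.2 = 135.6 degrees

135.6 degrees


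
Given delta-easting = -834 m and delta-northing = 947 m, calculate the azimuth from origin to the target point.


az = atan2(-834, 947) = -41.4 deg
adjusted to 0-360: 318.6 degrees

318.6 degrees


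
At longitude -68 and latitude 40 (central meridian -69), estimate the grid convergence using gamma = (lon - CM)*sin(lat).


gamma = (-68 - -69) * sin(40) = 1 * 0.642788 = 0.643 degrees

0.643 degrees


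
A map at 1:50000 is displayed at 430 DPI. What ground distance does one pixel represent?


pixel_cm = 2.54 / 430 ≈ 0.005907 cm
ground = pixel_cm * 50000 / 100 = 2.54 * 50000 / (430 * 100) = 127000 / 43000 ≈ 2.95 m

2.95 m


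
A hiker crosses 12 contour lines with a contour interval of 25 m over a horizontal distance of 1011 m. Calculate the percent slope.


elevation change = 12 * 25 = 300 m
slope = 300 / 1011 * 100 = 29.7%

29.7%


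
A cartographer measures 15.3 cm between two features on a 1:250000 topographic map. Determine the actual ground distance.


ground = 15.3 cm * 250000 / 100 = 38250.0 m = 38.25 km

38.25 km


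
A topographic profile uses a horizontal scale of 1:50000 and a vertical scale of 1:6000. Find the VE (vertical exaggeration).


VE = horizontal_scale / vertical_scale = 50000 / 6000 ≈ 8.3

8.3x


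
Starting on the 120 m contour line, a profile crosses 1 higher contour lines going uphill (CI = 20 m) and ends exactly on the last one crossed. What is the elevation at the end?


elevation = 120 + 1 * 20 = 140 m

140 m


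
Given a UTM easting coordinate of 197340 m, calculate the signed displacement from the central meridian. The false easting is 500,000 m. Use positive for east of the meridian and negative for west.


displacement = 197340 - 500000 = -302660 m

-302660 m


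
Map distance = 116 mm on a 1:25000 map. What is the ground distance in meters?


ground = 116 mm * 25000 / 1000 = 2900.0 m

2900.0 m


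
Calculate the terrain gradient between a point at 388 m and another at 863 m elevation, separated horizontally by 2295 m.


gradient = (863 - 388) / 2295 = 475 / 2295 = 0.207

0.207


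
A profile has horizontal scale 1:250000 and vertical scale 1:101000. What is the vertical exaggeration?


VE = horizontal_scale / vertical_scale = 250000 / 101000 ≈ 2.5

2.5x


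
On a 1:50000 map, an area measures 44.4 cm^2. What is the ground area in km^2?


ground_area = 44.4 * (50000/100)^2 = 11100000.0 m^2 = 11.1 km^2

11.1 km^2


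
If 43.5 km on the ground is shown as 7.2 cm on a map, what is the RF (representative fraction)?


ground = 43.5 km = 4350000 cm; RF denominator = ground / map = 4350000 / 7.2 ≈ 604167; RF = 1:604167

1:604167


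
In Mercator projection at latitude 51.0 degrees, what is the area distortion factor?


area_distortion = 1/cos^2(51.0) = 2.525

2.525


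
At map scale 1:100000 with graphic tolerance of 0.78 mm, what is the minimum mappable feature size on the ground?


ground = 0.78 mm * 100000 / 1000 = 78.0 m

78.0 m


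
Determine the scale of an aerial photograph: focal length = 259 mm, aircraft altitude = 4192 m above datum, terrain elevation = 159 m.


scale = f / (H - h) = 259 mm / 4033 m = 259 / 4033000 = 1:15571

1:15571


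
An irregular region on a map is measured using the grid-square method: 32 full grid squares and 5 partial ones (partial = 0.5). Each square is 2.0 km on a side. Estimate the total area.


effective squares = 32 + 5 * 0.5 = 34.5
area = 34.5 * 4.0 = 138.0 km^2

138.0 km^2


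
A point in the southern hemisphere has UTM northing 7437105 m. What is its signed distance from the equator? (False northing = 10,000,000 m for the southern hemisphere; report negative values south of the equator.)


For southern: actual = 7437105 - 10000000 = -2562895 m

-2562895 m
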